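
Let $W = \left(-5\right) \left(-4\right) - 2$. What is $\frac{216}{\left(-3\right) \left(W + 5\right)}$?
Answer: $- \frac{72}{23} \approx -3.1304$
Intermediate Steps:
$W = 18$ ($W = 20 - 2 = 18$)
$\frac{216}{\left(-3\right) \left(W + 5\right)} = \frac{216}{\left(-3\right) \left(18 + 5\right)} = \frac{216}{\left(-3\right) 23} = \frac{216}{-69} = 216 \left(- \frac{1}{69}\right) = - \frac{72}{23}$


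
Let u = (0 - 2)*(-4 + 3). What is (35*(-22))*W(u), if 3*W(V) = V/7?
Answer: -220/3 ≈ -73.333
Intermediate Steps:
u = 2 (u = -2*(-1) = 2)
W(V) = V/21 (W(V) = (V/7)/3 = V/21)
(35*(-22))*W(u) = (35*(-22))*((1/21)*2) = -770*2/21 = -220/3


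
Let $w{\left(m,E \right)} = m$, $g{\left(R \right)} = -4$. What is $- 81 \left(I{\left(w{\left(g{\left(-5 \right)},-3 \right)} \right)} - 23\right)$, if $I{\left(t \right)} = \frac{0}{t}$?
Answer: $1863$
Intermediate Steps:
$I{\left(t \right)} = 0$
$- 81 \left(I{\left(w{\left(g{\left(-5 \right)},-3 \right)} \right)} - 23\right) = - 81 \left(0 - 23\right) = \left(-81\right) \left(-23\right) = 1863$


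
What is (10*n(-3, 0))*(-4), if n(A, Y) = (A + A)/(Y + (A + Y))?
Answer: -80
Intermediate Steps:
n(A, Y) = 2*A/(A + 2*Y) (n(A, Y) = (2*A)/(A + 2*Y) = 2*A/(A + 2*Y))
(10*n(-3, 0))*(-4) = (10*(2*(-3)/(-3 + 2*0)))*(-4) = (10*(2*(-3)/(-3 + 0)))*(-4) = (10*(2*(-3)/(-3)))*(-4) = (10*(2*(-3)*(-1/3)))*(-4) = (10*2)*(-4) = 20*(-4) = -80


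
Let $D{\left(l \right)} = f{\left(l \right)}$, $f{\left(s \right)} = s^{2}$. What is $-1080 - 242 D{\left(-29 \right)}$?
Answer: $-204602$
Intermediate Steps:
$D{\left(l \right)} = l^{2}$
$-1080 - 242 D{\left(-29 \right)} = -1080 - 242 \left(-29\right)^{2} = -1080 - 203522 = -204602$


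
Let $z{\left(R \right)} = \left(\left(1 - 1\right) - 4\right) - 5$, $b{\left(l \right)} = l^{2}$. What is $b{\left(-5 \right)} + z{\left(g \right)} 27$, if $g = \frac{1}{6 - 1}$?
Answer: $-218$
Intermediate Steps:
$g = \frac{1}{5} \approx 0.2$
$z{\left(R \right)} = -9$ ($z{\left(R \right)} = \left(0 - 4\right) - 5 = -4 - 5 = -9$)
$b{\left(-5 \right)} + z{\left(g \right)} 27 = \left(-5\right)^{2} - 243 = 25 - 243 = -218$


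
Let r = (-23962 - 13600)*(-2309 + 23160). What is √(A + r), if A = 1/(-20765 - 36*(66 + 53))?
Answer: I*√491424022117759111/25049 ≈ 27986.0*I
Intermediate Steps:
r = -783205262 (r = -37562*20851 = -783205262)
A = -1/25049 (A = 1/(-20765 - 36*119) = 1/(-20765 - 4284) = 1/(-25049) = -1/25049 ≈ -3.9922e-5)
√(A + r) = √(-1/25049 - 783205262) = √(-19618508607839/25049) = I*√491424022117759111/25049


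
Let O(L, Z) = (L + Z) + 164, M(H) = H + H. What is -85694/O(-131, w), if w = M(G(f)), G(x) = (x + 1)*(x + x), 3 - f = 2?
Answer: -85694/41 ≈ -2090.1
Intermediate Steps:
f = 1 (f = 3 - 1*2 = 3 - 2 = 1)
G(x) = 2*x*(1 + x) (G(x) = (1 + x)*(2*x) = 2*x*(1 + x))
M(H) = 2*H
w = 8 (w = 2*(2*1*(1 + 1)) = 2*(2*1*2) = 2*4 = 8)
O(L, Z) = 164 + L + Z
-85694/O(-131, w) = -85694/(164 - 131 + 8) = -85694/41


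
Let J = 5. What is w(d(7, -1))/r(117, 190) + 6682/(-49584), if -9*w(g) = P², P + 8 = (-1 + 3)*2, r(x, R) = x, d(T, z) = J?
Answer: -1304915/8701992 ≈ -0.14996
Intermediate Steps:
d(T, z) = 5
P = -4 (P = -8 + (-1 + 3)*2 = -8 + 2*2 = -8 + 4 = -4)
w(g) = -16/9 (w(g) = -⅑*(-4)² = -⅑*16 = -16/9)
w(d(7, -1))/r(117, 190) + 6682/(-49584) = -16/9/117 + 6682/(-49584) = -16/9*1/117 + 6682*(-1/49584) = -16/1053 - 3341/24792 = -1304915/8701992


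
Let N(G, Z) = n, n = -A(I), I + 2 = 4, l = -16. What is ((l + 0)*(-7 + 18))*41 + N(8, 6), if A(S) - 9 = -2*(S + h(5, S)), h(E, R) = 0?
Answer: -7221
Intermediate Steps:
I = 2 (I = -2 + 4 = 2)
A(S) = 9 - 2*S (A(S) = 9 - 2*(S + 0) = 9 - 2*S)
n = -5 (n = -(9 - 2*2) = -(9 - 4) = -1*5 = -5)
N(G, Z) = -5
((l + 0)*(-7 + 18))*41 + N(8, 6) = ((-16 + 0)*(-7 + 18))*41 - 5 = -16*11*41 - 5 = -176*41 - 5 = -7216 - 5 = -7221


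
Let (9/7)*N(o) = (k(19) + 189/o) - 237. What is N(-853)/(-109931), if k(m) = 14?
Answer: 1332856/843940287 ≈ 0.0015793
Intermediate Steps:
N(o) = -1561/9 + 147/o (N(o) = 7*((14 + 189/o) - 237)/9 = 7*(-223 + 189/o)/9 = -1561/9 + 147/o)
N(-853)/(-109931) = (-1561/9 + 147/(-853))/(-109931) = (-1561/9 + 147*(-1/853))*(-1/109931) = (-1561/9 - 147/853)*(-1/109931) = -1332856/7677*(-1/109931) = 1332856/843940287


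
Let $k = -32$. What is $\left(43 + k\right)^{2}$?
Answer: $121$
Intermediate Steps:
$\left(43 + k\right)^{2} = \left(43 - 32\right)^{2} = 11^{2} = 121$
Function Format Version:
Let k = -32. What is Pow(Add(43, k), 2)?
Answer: 121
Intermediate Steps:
Pow(Add(43, k), 2) = Pow(Add(43, -32), 2) = Pow(11, 2) = 121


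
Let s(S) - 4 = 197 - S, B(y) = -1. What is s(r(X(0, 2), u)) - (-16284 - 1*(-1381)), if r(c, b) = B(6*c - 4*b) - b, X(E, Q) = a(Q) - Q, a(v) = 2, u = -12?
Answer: 15093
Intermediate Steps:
X(E, Q) = 2 - Q
r(c, b) = -1 - b
s(S) = 201 - S (s(S) = 4 + (197 - S) = 201 - S)
s(r(X(0, 2), u)) - (-16284 - 1*(-1381)) = (201 - (-1 - 1*(-12))) - (-16284 - 1*(-1381)) = (201 - (-1 + 12)) - (-16284 + 1381) = (201 - 1*11) - 1*(-14903) = (201 - 11) + 14903 = 190 + 14903 = 15093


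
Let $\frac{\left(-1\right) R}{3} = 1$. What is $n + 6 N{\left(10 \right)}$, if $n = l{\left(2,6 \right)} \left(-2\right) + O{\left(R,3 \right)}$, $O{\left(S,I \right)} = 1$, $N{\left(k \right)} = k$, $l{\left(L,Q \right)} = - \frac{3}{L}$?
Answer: $64$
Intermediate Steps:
$R = -3$ ($R = \left(-3\right) 1 = -3$)
$l{\left(L,Q \right)} = - \frac{3}{L}$
$n = 4$ ($n = - \frac{3}{2} \left(-2\right) + 1 = \left(-3\right) \frac{1}{2} \left(-2\right) + 1 = \left(- \frac{3}{2}\right) \left(-2\right) + 1 = 3 + 1 = 4$)
$n + 6 N{\left(10 \right)} = 4 + 6 \cdot 10 = 4 + 60 = 64$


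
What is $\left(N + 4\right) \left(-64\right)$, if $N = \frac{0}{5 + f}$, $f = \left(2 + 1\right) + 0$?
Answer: $-256$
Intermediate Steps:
$f = 3$ ($f = 3 + 0 = 3$)
$N = 0$ ($N = \frac{0}{5 + 3} = \frac{0}{8} = 0 \cdot \frac{1}{8} = 0$)
$\left(N + 4\right) \left(-64\right) = \left(0 + 4\right) \left(-64\right) = 4 \left(-64\right) = -256$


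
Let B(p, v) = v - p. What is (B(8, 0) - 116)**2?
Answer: 15376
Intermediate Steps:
(B(8, 0) - 116)**2 = ((0 - 1*8) - 116)**2 = ((0 - 8) - 116)**2 = (-8 - 116)**2 = (-124)**2 = 15376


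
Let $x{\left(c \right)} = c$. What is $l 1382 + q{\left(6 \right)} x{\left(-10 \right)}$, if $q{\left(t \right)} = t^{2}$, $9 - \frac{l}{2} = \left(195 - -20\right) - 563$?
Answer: $986388$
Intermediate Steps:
$l = 714$ ($l = 18 - 2 \left(\left(195 - -20\right) - 563\right) = 18 - 2 \left(\left(195 + 20\right) - 563\right) = 18 - 2 \left(215 - 563\right) = 18 - -696 = 18 + 696 = 714$)
$l 1382 + q{\left(6 \right)} x{\left(-10 \right)} = 714 \cdot 1382 + 6^{2} \left(-10\right) = 986748 + 36 \left(-10\right) = 986748 - 360 = 986388$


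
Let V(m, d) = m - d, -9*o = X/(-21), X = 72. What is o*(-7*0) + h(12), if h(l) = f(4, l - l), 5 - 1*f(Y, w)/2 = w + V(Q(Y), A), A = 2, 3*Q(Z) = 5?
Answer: 32/3 ≈ 10.667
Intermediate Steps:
Q(Z) = 5/3 (Q(Z) = (⅓)*5 = 5/3)
o = 8/21 (o = -8/(-21) = -8*(-1)/21 = -⅑*(-24/7) = 8/21 ≈ 0.38095)
f(Y, w) = 32/3 - 2*w (f(Y, w) = 10 - 2*(w + (5/3 - 1*2)) = 10 - 2*(w + (5/3 - 2)) = 10 - 2*(w - ⅓) = 10 - 2*(-⅓ + w) = 10 + (⅔ - 2*w) = 32/3 - 2*w)
h(l) = 32/3 (h(l) = 32/3 - 2*(l - l) = 32/3 - 2*0 = 32/3 + 0 = 32/3)
o*(-7*0) + h(12) = 8*(-7*0)/21 + 32/3 = (8/21)*0 + 32/3 = 0 + 32/3 = 32/3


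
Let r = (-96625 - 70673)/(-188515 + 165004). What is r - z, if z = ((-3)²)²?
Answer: -579031/7837 ≈ -73.884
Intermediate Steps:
z = 81 (z = 9² = 81)
r = 55766/7837 (r = -167298/(-23511) = -167298*(-1/23511) = 55766/7837 ≈ 7.1157)
r - z = 55766/7837 - 1*81 = 55766/7837 - 81 = -579031/7837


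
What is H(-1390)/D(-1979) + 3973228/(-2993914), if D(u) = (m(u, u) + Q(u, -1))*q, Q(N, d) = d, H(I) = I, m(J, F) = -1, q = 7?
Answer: 146639831/1496957 ≈ 97.959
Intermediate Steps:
D(u) = -14 (D(u) = (-1 - 1)*7 = -2*7 = -14)
H(-1390)/D(-1979) + 3973228/(-2993914) = -1390/(-14) + 3973228/(-2993914) = -1390*(-1/14) + 3973228*(-1/2993914) = 695/7 - 283802/213851 = 146639831/1496957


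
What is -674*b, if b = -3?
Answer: 2022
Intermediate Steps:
-674*b = -674*(-3) = 2022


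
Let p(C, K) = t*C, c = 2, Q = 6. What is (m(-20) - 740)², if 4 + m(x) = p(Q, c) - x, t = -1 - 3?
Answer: 559504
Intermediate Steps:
t = -4
p(C, K) = -4*C
m(x) = -28 - x (m(x) = -4 + (-4*6 - x) = -4 + (-24 - x) = -28 - x)
(m(-20) - 740)² = ((-28 - 1*(-20)) - 740)² = ((-28 + 20) - 740)² = (-8 - 740)² = (-748)² = 559504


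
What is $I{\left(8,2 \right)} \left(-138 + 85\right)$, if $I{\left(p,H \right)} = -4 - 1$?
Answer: $265$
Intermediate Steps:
$I{\left(p,H \right)} = -5$
$I{\left(8,2 \right)} \left(-138 + 85\right) = - 5 \left(-138 + 85\right) = \left(-5\right) \left(-53\right) = 265$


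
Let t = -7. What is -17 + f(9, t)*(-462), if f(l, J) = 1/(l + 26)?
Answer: -151/5 ≈ -30.200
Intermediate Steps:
f(l, J) = 1/(26 + l)
-17 + f(9, t)*(-462) = -17 - 462/(26 + 9) = -17 - 462/35 = -17 + (1/35)*(-462) = -17 - 66/5 = -151/5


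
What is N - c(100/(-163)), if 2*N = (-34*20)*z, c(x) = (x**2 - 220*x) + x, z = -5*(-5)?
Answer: -229416200/26569 ≈ -8634.7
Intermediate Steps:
z = 25
c(x) = x**2 - 219*x
N = -8500 (N = (-34*20*25)/2 = (-680*25)/2 = (1/2)*(-17000) = -8500)
N - c(100/(-163)) = -8500 - 100/(-163)*(-219 + 100/(-163)) = -8500 - 100*(-1/163)*(-219 + 100*(-1/163)) = -8500 - (-100)*(-219 - 100/163)/163 = -8500 - (-100)*(-35797)/(163*163) = -8500 - 1*3579700/26569 = -8500 - 3579700/26569 = -229416200/26569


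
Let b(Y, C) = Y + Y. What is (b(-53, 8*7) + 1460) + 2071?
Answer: 3425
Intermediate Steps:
b(Y, C) = 2*Y
(b(-53, 8*7) + 1460) + 2071 = (2*(-53) + 1460) + 2071 = (-106 + 1460) + 2071 = 1354 + 2071 = 3425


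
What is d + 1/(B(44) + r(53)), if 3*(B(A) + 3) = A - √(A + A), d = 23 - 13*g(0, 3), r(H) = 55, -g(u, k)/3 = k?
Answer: 232845/1663 + √22/6652 ≈ 140.02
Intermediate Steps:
g(u, k) = -3*k
d = 140 (d = 23 - (-39)*3 = 23 - 13*(-9) = 23 + 117 = 140)
B(A) = -3 + A/3 - √2*√A/3 (B(A) = -3 + (A - √(A + A))/3 = -3 + (A - √(2*A))/3 = -3 + (A - √2*√A)/3 = -3 + (A/3 - √2*√A/3) = -3 + A/3 - √2*√A/3)
d + 1/(B(44) + r(53)) = 140 + 1/((-3 + (⅓)*44 - √2*√44/3) + 55) = 140 + 1/((-3 + 44/3 - √2*2*√11/3) + 55) = 140 + 1/((-3 + 44/3 - 2*√22/3) + 55) = 140 + 1/((35/3 - 2*√22/3) + 55) = 140 + 1/(200/3 - 2*√22/3)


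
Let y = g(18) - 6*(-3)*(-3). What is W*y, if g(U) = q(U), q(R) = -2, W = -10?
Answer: 560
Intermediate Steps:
g(U) = -2
y = -56 (y = -2 - 6*(-3)*(-3) = -2 - (-18)*(-3) = -2 - 1*54 = -2 - 54 = -56)
W*y = -10*(-56) = 560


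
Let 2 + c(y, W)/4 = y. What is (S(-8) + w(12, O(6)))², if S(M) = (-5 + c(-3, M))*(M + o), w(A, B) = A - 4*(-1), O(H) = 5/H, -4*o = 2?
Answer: 208849/4 ≈ 52212.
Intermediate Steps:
o = -½ (o = -¼*2 = -½ ≈ -0.50000)
c(y, W) = -8 + 4*y
w(A, B) = 4 + A (w(A, B) = A + 4 = 4 + A)
S(M) = 25/2 - 25*M (S(M) = (-5 + (-8 + 4*(-3)))*(M - ½) = (-5 + (-8 - 12))*(-½ + M) = (-5 - 20)*(-½ + M) = -25*(-½ + M) = 25/2 - 25*M)
(S(-8) + w(12, O(6)))² = ((25/2 - 25*(-8)) + (4 + 12))² = ((25/2 + 200) + 16)² = (425/2 + 16)² = (457/2)² = 208849/4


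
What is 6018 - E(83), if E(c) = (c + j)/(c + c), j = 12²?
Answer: 998761/166 ≈ 6016.6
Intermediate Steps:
j = 144
E(c) = (144 + c)/(2*c) (E(c) = (c + 144)/(c + c) = (144 + c)/((2*c)) = (144 + c)*(1/(2*c)) = (144 + c)/(2*c))
6018 - E(83) = 6018 - (144 + 83)/(2*83) = 6018 - 227/(2*83) = 6018 - 1*227/166 = 6018 - 227/166 = 998761/166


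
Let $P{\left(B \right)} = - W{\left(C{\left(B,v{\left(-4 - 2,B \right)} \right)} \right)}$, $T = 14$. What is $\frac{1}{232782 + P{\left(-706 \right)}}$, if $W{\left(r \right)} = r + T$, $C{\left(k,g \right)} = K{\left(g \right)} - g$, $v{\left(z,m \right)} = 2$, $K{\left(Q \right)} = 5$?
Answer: $\frac{1}{232765} \approx 4.2962 \cdot 10^{-6}$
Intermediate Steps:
$C{\left(k,g \right)} = 5 - g$
$W{\left(r \right)} = 14 + r$ ($W{\left(r \right)} = r + 14 = 14 + r$)
$P{\left(B \right)} = -17$ ($P{\left(B \right)} = - (14 + \left(5 - 2\right)) = - (14 + 3) = \left(-1\right) 17 = -17$)
$\frac{1}{232782 + P{\left(-706 \right)}} = \frac{1}{232782 - 17} = \frac{1}{232765}$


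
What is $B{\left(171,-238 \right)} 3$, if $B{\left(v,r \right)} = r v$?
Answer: $-122094$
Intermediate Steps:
$B{\left(171,-238 \right)} 3 = \left(-238\right) 171 \cdot 3 = \left(-40698\right) 3 = -122094$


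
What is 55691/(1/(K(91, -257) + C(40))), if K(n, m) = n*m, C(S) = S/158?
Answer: -102892074123/79 ≈ -1.3024e+9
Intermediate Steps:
C(S) = S/158 (C(S) = S*(1/158) = S/158)
K(n, m) = m*n
55691/(1/(K(91, -257) + C(40))) = 55691/(1/(-257*91 + (1/158)*40)) = 55691/(1/(-23387 + 20/79)) = 55691/(1/(-1847553/79)) = 55691/(-79/1847553) = 55691*(-1847553/79) = -102892074123/79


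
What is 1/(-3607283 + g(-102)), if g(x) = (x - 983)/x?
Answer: -102/367941781 ≈ -2.7722e-7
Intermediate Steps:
g(x) = (-983 + x)/x
1/(-3607283 + g(-102)) = 1/(-3607283 + (-983 - 102)/(-102)) = 1/(-3607283 - 1/102*(-1085)) = 1/(-3607283 + 1085/102) = 1/(-367941781/102) = -102/367941781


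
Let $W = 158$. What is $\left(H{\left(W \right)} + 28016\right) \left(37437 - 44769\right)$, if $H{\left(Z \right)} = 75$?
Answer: $-205963212$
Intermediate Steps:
$\left(H{\left(W \right)} + 28016\right) \left(37437 - 44769\right) = \left(75 + 28016\right) \left(37437 - 44769\right) = 28091 \left(-7332\right) = -205963212$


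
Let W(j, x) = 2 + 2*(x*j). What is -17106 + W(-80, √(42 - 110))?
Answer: -17104 - 320*I*√17 ≈ -17104.0 - 1319.4*I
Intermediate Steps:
W(j, x) = 2 + 2*j*x (W(j, x) = 2 + 2*(j*x) = 2 + 2*j*x)
-17106 + W(-80, √(42 - 110)) = -17106 + (2 + 2*(-80)*√(42 - 110)) = -17106 + (2 + 2*(-80)*√(-68)) = -17106 + (2 + 2*(-80)*(2*I*√17)) = -17106 + (2 - 320*I*√17) = -17104 - 320*I*√17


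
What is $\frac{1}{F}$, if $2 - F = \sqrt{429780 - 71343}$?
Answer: $- \frac{2}{358433} - \frac{\sqrt{358437}}{358433} \approx -0.0016759$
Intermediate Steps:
$F = 2 - \sqrt{358437}$ ($F = 2 - \sqrt{429780 - 71343} = 2 - \sqrt{358437} \approx -596.7$)
$\frac{1}{F} = \frac{1}{2 - \sqrt{358437}}$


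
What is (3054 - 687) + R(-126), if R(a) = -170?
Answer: 2197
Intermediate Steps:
(3054 - 687) + R(-126) = (3054 - 687) - 170 = 2367 - 170 = 2197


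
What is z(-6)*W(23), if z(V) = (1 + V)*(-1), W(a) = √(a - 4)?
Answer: 5*√19 ≈ 21.794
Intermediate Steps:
W(a) = √(-4 + a)
z(V) = -1 - V
z(-6)*W(23) = (-1 - 1*(-6))*√(-4 + 23) = (-1 + 6)*√19 = 5*√19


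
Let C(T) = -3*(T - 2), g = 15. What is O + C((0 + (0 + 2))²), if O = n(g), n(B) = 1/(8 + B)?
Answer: -137/23 ≈ -5.9565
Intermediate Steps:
O = 1/23 (O = 1/(8 + 15) = 1/23 ≈ 0.043478)
C(T) = 6 - 3*T (C(T) = -3*(-2 + T) = 6 - 3*T)
O + C((0 + (0 + 2))²) = 1/23 + (6 - 3*(0 + (0 + 2))²) = 1/23 + (6 - 3*(0 + 2)²) = 1/23 + (6 - 3*2²) = 1/23 + (6 - 3*4) = 1/23 + (6 - 12) = 1/23 - 6 = -137/23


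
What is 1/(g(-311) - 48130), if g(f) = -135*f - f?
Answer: -1/5834 ≈ -0.00017141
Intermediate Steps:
g(f) = -136*f
1/(g(-311) - 48130) = 1/(-136*(-311) - 48130) = 1/(42296 - 48130) = 1/(-5834) = -1/5834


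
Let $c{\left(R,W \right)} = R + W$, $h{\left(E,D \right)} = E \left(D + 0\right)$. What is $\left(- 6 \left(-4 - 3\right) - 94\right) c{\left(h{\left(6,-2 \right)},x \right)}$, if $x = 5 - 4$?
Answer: $572$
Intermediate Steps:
$x = 1$ ($x = 5 - 4 = 1$)
$h{\left(E,D \right)} = D E$ ($h{\left(E,D \right)} = E D = D E$)
$\left(- 6 \left(-4 - 3\right) - 94\right) c{\left(h{\left(6,-2 \right)},x \right)} = \left(- 6 \left(-4 - 3\right) - 94\right) \left(\left(-2\right) 6 + 1\right) = \left(\left(-6\right) \left(-7\right) - 94\right) \left(-12 + 1\right) = \left(42 - 94\right) \left(-11\right) = \left(-52\right) \left(-11\right) = 572$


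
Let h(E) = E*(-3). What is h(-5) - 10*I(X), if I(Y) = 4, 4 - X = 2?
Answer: -25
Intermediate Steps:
X = 2 (X = 4 - 1*2 = 4 - 2 = 2)
h(E) = -3*E
h(-5) - 10*I(X) = -3*(-5) - 10*4 = 15 - 40 = -25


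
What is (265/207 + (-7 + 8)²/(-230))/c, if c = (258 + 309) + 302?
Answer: 2641/1798830 ≈ 0.0014682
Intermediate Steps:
c = 869 (c = 567 + 302 = 869)
(265/207 + (-7 + 8)²/(-230))/c = (265/207 + (-7 + 8)²/(-230))/869 = (265*(1/207) + 1²*(-1/230))*(1/869) = (265/207 + 1*(-1/230))*(1/869) = (265/207 - 1/230)*(1/869) = (2641/2070)*(1/869) = 2641/1798830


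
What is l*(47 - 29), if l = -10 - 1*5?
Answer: -270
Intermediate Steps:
l = -15 (l = -10 - 5 = -15)
l*(47 - 29) = -15*(47 - 29) = -15*18 = -270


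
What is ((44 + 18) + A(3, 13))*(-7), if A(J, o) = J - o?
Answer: -364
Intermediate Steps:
((44 + 18) + A(3, 13))*(-7) = ((44 + 18) + (3 - 1*13))*(-7) = (62 + (3 - 13))*(-7) = (62 - 10)*(-7) = 52*(-7) = -364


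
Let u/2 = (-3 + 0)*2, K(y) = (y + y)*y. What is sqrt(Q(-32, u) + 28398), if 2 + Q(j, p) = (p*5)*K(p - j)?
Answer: 26*I*sqrt(29) ≈ 140.01*I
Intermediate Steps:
K(y) = 2*y**2 (K(y) = (2*y)*y = 2*y**2)
u = -12 (u = 2*((-3 + 0)*2) = 2*(-3*2) = 2*(-6) = -12)
Q(j, p) = -2 + 10*p*(p - j)**2 (Q(j, p) = -2 + (p*5)*(2*(p - j)**2) = -2 + (5*p)*(2*(p - j)**2) = -2 + 10*p*(p - j)**2)
sqrt(Q(-32, u) + 28398) = sqrt((-2 + 10*(-12)*(-32 - 1*(-12))**2) + 28398) = sqrt((-2 + 10*(-12)*(-32 + 12)**2) + 28398) = sqrt((-2 + 10*(-12)*(-20)**2) + 28398) = sqrt((-2 + 10*(-12)*400) + 28398) = sqrt((-2 - 48000) + 28398) = sqrt(-48002 + 28398) = sqrt(-19604) = 26*I*sqrt(29)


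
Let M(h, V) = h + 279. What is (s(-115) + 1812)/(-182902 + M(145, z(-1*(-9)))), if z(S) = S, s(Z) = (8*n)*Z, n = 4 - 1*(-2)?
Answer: 618/30413 ≈ 0.020320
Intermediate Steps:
n = 6 (n = 4 + 2 = 6)
s(Z) = 48*Z (s(Z) = (8*6)*Z = 48*Z)
M(h, V) = 279 + h
(s(-115) + 1812)/(-182902 + M(145, z(-1*(-9)))) = (48*(-115) + 1812)/(-182902 + (279 + 145)) = (-5520 + 1812)/(-182902 + 424) = -3708/(-182478) = -3708*(-1/182478) = 618/30413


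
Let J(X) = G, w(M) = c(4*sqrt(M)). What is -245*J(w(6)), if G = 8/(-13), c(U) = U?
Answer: 1960/13 ≈ 150.77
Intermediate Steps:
w(M) = 4*sqrt(M)
G = -8/13 (G = 8*(-1/13) = -8/13 ≈ -0.61539)
J(X) = -8/13
-245*J(w(6)) = -245*(-8/13) = 1960/13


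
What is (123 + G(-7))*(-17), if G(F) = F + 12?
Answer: -2176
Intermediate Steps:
G(F) = 12 + F
(123 + G(-7))*(-17) = (123 + (12 - 7))*(-17) = (123 + 5)*(-17) = 128*(-17) = -2176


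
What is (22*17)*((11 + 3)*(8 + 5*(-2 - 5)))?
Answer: -141372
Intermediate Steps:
(22*17)*((11 + 3)*(8 + 5*(-2 - 5))) = 374*(14*(8 + 5*(-7))) = 374*(14*(8 - 35)) = 374*(14*(-27)) = 374*(-378) = -141372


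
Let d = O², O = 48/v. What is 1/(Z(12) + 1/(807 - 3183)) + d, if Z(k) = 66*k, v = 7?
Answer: 4335762888/92207759 ≈ 47.022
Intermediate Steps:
O = 48/7 ≈ 6.8571
d = 2304/49 (d = (48/7)² = 2304/49 ≈ 47.020)
1/(Z(12) + 1/(807 - 3183)) + d = 1/(66*12 + 1/(807 - 3183)) + 2304/49 = 1/(792 + 1/(-2376)) + 2304/49 = 1/(792 - 1/2376) + 2304/49 = 1/(1881791/2376) + 2304/49 = 2376/1881791 + 2304/49 = 4335762888/92207759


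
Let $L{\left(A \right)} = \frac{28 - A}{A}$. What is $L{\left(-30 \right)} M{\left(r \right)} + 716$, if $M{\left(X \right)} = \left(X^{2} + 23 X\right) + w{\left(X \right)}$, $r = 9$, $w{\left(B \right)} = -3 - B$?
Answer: $\frac{912}{5} \approx 182.4$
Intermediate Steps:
$M{\left(X \right)} = -3 + X^{2} + 22 X$ ($M{\left(X \right)} = \left(X^{2} + 23 X\right) - \left(3 + X\right) = -3 + X^{2} + 22 X$)
$L{\left(A \right)} = \frac{28 - A}{A}$
$L{\left(-30 \right)} M{\left(r \right)} + 716 = \frac{28 - -30}{-30} \left(-3 + 9^{2} + 22 \cdot 9\right) + 716 = - \frac{28 + 30}{30} \left(-3 + 81 + 198\right) + 716 = \left(- \frac{1}{30}\right) 58 \cdot 276 + 716 = \left(- \frac{29}{15}\right) 276 + 716 = - \frac{2668}{5} + 716 = \frac{912}{5}$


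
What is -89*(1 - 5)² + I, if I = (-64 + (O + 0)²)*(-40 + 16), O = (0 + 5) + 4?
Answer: -1832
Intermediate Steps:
O = 9 (O = 5 + 4 = 9)
I = -408 (I = (-64 + (9 + 0)²)*(-40 + 16) = (-64 + 9²)*(-24) = (-64 + 81)*(-24) = 17*(-24) = -408)
-89*(1 - 5)² + I = -89*(1 - 5)² - 408 = -89*(-4)² - 408 = -89*16 - 408 = -1424 - 408 = -1832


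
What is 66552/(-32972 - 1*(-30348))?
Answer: -8319/328 ≈ -25.363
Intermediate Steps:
66552/(-32972 - 1*(-30348)) = 66552/(-32972 + 30348) = 66552/(-2624) = 66552*(-1/2624) = -8319/328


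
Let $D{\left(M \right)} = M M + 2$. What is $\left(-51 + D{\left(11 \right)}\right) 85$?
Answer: $6120$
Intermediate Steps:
$D{\left(M \right)} = 2 + M^{2}$ ($D{\left(M \right)} = M^{2} + 2 = 2 + M^{2}$)
$\left(-51 + D{\left(11 \right)}\right) 85 = \left(-51 + \left(2 + 11^{2}\right)\right) 85 = \left(-51 + \left(2 + 121\right)\right) 85 = \left(-51 + 123\right) 85 = 72 \cdot 85 = 6120$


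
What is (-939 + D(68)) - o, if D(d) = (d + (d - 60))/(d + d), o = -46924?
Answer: 1563509/34 ≈ 45986.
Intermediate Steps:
D(d) = (-60 + 2*d)/(2*d) (D(d) = (d + (-60 + d))/((2*d)) = (-60 + 2*d)*(1/(2*d)) = (-60 + 2*d)/(2*d))
(-939 + D(68)) - o = (-939 + (-30 + 68)/68) - 1*(-46924) = (-939 + (1/68)*38) + 46924 = (-939 + 19/34) + 46924 = -31907/34 + 46924 = 1563509/34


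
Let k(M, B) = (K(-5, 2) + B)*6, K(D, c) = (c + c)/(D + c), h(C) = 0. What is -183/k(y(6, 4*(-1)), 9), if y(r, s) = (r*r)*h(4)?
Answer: -183/46 ≈ -3.9783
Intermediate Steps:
y(r, s) = 0 (y(r, s) = (r*r)*0 = r²*0 = 0)
K(D, c) = 2*c/(D + c) (K(D, c) = (2*c)/(D + c) = 2*c/(D + c))
k(M, B) = -8 + 6*B (k(M, B) = (2*2/(-5 + 2) + B)*6 = (2*2/(-3) + B)*6 = (2*2*(-⅓) + B)*6 = (-4/3 + B)*6 = -8 + 6*B)
-183/k(y(6, 4*(-1)), 9) = -183/(-8 + 6*9) = -183/(-8 + 54) = -183/46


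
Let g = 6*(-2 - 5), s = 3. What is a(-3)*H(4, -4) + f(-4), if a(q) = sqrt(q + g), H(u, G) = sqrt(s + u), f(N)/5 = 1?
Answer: 5 + 3*I*sqrt(35) ≈ 5.0 + 17.748*I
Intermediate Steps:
f(N) = 5 (f(N) = 5*1 = 5)
H(u, G) = sqrt(3 + u)
g = -42 (g = 6*(-7) = -42)
a(q) = sqrt(-42 + q) (a(q) = sqrt(q - 42) = sqrt(-42 + q))
a(-3)*H(4, -4) + f(-4) = sqrt(-42 - 3)*sqrt(3 + 4) + 5 = sqrt(-45)*sqrt(7) + 5 = (3*I*sqrt(5))*sqrt(7) + 5 = 3*I*sqrt(35) + 5 = 5 + 3*I*sqrt(35)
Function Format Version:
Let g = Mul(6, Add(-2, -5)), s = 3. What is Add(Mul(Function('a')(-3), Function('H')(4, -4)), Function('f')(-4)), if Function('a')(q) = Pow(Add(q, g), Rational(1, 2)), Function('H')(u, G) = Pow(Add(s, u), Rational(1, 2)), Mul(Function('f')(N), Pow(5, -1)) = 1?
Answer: Add(5, Mul(3, I, Pow(35, Rational(1, 2)))) ≈ Add(5.0000, Mul(17.748, I))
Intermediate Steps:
Function('f')(N) = 5 (Function('f')(N) = Mul(5, 1) = 5)
Function('H')(u, G) = Pow(Add(3, u), Rational(1, 2))
g = -42 (g = Mul(6, -7) = -42)
Function('a')(q) = Pow(Add(-42, q), Rational(1, 2)) (Function('a')(q) = Pow(Add(q, -42), Rational(1, 2)) = Pow(Add(-42, q), Rational(1, 2)))
Add(Mul(Function('a')(-3), Function('H')(4, -4)), Function('f')(-4)) = Add(Mul(Pow(Add(-42, -3), Rational(1, 2)), Pow(Add(3, 4), Rational(1, 2))), 5) = Add(Mul(Pow(-45, Rational(1, 2)), Pow(7, Rational(1, 2))), 5) = Add(Mul(Mul(3, I, Pow(5, Rational(1, 2))), Pow(7, Rational(1, 2))), 5) = Add(Mul(3, I, Pow(35, Rational(1, 2))), 5) = Add(5, Mul(3, I, Pow(35, Rational(1, 2))))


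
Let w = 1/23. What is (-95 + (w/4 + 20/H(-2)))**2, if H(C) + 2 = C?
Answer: 84621601/8464 ≈ 9997.8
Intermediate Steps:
H(C) = -2 + C
w = 1/23 ≈ 0.043478
(-95 + (w/4 + 20/H(-2)))**2 = (-95 + ((1/23)/4 + 20/(-2 - 2)))**2 = (-95 + ((1/23)*(1/4) + 20/(-4)))**2 = (-95 + (1/92 + 20*(-1/4)))**2 = (-95 + (1/92 - 5))**2 = (-95 - 459/92)**2 = (-9199/92)**2 = 84621601/8464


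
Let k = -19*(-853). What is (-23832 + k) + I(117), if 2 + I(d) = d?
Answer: -7510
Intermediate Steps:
I(d) = -2 + d
k = 16207
(-23832 + k) + I(117) = (-23832 + 16207) + (-2 + 117) = -7625 + 115 = -7510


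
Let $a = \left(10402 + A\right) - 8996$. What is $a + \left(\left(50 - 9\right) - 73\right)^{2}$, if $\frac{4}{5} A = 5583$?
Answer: $\frac{37635}{4} \approx 9408.8$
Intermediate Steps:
$A = \frac{27915}{4}$ ($A = \frac{5}{4} \cdot 5583 = \frac{27915}{4} \approx 6978.8$)
$a = \frac{33539}{4}$ ($a = \left(10402 + \frac{27915}{4}\right) - 8996 = \frac{69523}{4} - 8996 = \frac{33539}{4} \approx 8384.8$)
$a + \left(\left(50 - 9\right) - 73\right)^{2} = \frac{33539}{4} + \left(\left(50 - 9\right) - 73\right)^{2} = \frac{33539}{4} + \left(41 - 73\right)^{2} = \frac{33539}{4} + \left(-32\right)^{2} = \frac{33539}{4} + 1024 = \frac{37635}{4}$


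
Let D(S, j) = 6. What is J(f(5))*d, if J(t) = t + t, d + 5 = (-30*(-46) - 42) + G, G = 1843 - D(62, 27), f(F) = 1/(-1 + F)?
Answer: 1585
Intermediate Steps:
G = 1837 (G = 1843 - 1*6 = 1843 - 6 = 1837)
d = 3170 (d = -5 + ((-30*(-46) - 42) + 1837) = -5 + ((1380 - 42) + 1837) = -5 + (1338 + 1837) = -5 + 3175 = 3170)
J(t) = 2*t
J(f(5))*d = (2/(-1 + 5))*3170 = (2/4)*3170 = (2*(¼))*3170 = (½)*3170 = 1585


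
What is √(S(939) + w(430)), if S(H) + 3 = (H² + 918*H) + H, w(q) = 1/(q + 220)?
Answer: √29484737126/130 ≈ 1320.9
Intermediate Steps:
w(q) = 1/(220 + q)
S(H) = -3 + H² + 919*H (S(H) = -3 + ((H² + 918*H) + H) = -3 + (H² + 919*H) = -3 + H² + 919*H)
√(S(939) + w(430)) = √((-3 + 939² + 919*939) + 1/(220 + 430)) = √((-3 + 881721 + 862941) + 1/650) = √(1744659 + 1/650) = √(1134028351/650) = √29484737126/130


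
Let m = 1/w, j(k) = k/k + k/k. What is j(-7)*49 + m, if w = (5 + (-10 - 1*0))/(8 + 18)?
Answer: 464/5 ≈ 92.800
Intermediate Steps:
j(k) = 2 (j(k) = 1 + 1 = 2)
w = -5/26 (w = (5 + (-10 + 0))/26 = (5 - 10)*(1/26) = -5*1/26 = -5/26 ≈ -0.19231)
m = -26/5 (m = 1/(-5/26) = -26/5 ≈ -5.2000)
j(-7)*49 + m = 2*49 - 26/5 = 98 - 26/5 = 464/5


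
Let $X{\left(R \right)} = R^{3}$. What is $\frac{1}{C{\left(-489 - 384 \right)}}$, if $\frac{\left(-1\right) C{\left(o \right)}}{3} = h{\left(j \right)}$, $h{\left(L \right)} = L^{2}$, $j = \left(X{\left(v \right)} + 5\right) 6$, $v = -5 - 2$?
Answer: $- \frac{1}{12338352} \approx -8.1048 \cdot 10^{-8}$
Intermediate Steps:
$v = -7$
$j = -2028$ ($j = \left(\left(-7\right)^{3} + 5\right) 6 = \left(-343 + 5\right) 6 = \left(-338\right) 6 = -2028$)
$C{\left(o \right)} = -12338352$ ($C{\left(o \right)} = - 3 \left(-2028\right)^{2} = \left(-3\right) 4112784 = -12338352$)
$\frac{1}{C{\left(-489 - 384 \right)}} = \frac{1}{-12338352} = - \frac{1}{12338352}$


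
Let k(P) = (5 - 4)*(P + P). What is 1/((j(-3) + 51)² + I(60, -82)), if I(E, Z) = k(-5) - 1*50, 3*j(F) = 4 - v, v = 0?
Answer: 9/24109 ≈ 0.00037330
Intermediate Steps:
k(P) = 2*P (k(P) = 1*(2*P) = 2*P)
j(F) = 4/3 (j(F) = (4 - 1*0)/3 = (4 + 0)/3 = (⅓)*4 = 4/3)
I(E, Z) = -60 (I(E, Z) = 2*(-5) - 1*50 = -10 - 50 = -60)
1/((j(-3) + 51)² + I(60, -82)) = 1/((4/3 + 51)² - 60) = 1/((157/3)² - 60) = 1/(24649/9 - 60) = 1/(24109/9) = 9/24109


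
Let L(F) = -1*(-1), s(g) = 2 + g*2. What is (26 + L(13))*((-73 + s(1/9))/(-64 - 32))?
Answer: 637/32 ≈ 19.906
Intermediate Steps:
s(g) = 2 + 2*g
L(F) = 1
(26 + L(13))*((-73 + s(1/9))/(-64 - 32)) = (26 + 1)*((-73 + (2 + 2/9))/(-64 - 32)) = 27*((-73 + (2 + 2*(1/9)))/(-96)) = 27*((-73 + (2 + 2/9))*(-1/96)) = 27*((-73 + 20/9)*(-1/96)) = 27*(-637/9*(-1/96)) = 27*(637/864) = 637/32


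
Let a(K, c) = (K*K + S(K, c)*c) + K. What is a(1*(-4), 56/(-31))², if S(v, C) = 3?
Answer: 41616/961 ≈ 43.305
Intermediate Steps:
a(K, c) = K + K² + 3*c (a(K, c) = (K*K + 3*c) + K = (K² + 3*c) + K = K + K² + 3*c)
a(1*(-4), 56/(-31))² = (1*(-4) + (1*(-4))² + 3*(56/(-31)))² = (-4 + (-4)² + 3*(56*(-1/31)))² = (-4 + 16 + 3*(-56/31))² = (-4 + 16 - 168/31)² = (204/31)² = 41616/961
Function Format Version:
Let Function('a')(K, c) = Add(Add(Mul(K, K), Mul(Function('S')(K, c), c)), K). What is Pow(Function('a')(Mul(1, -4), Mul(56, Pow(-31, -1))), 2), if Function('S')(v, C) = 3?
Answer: Rational(41616, 961) ≈ 43.305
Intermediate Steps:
Function('a')(K, c) = Add(K, Pow(K, 2), Mul(3, c)) (Function('a')(K, c) = Add(Add(Mul(K, K), Mul(3, c)), K) = Add(Add(Pow(K, 2), Mul(3, c)), K) = Add(K, Pow(K, 2), Mul(3, c)))
Pow(Function('a')(Mul(1, -4), Mul(56, Pow(-31, -1))), 2) = Pow(Add(Mul(1, -4), Pow(Mul(1, -4), 2), Mul(3, Mul(56, Pow(-31, -1)))), 2) = Pow(Add(-4, Pow(-4, 2), Mul(3, Mul(56, Rational(-1, 31)))), 2) = Pow(Add(-4, 16, Mul(3, Rational(-56, 31))), 2) = Pow(Add(-4, 16, Rational(-168, 31)), 2) = Pow(Rational(204, 31), 2) = Rational(41616, 961)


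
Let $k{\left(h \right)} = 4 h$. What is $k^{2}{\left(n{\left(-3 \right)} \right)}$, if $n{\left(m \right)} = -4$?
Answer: $256$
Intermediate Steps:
$k^{2}{\left(n{\left(-3 \right)} \right)} = \left(4 \left(-4\right)\right)^{2} = \left(-16\right)^{2} = 256$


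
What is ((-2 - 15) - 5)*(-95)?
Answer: 2090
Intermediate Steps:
((-2 - 15) - 5)*(-95) = (-17 - 5)*(-95) = -22*(-95) = 2090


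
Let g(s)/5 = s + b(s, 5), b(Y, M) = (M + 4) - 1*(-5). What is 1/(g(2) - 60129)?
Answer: -1/60049 ≈ -1.6653e-5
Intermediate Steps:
b(Y, M) = 9 + M (b(Y, M) = (4 + M) + 5 = 9 + M)
g(s) = 70 + 5*s (g(s) = 5*(s + (9 + 5)) = 5*(s + 14) = 5*(14 + s) = 70 + 5*s)
1/(g(2) - 60129) = 1/((70 + 5*2) - 60129) = 1/((70 + 10) - 60129) = 1/(80 - 60129) = 1/(-60049) = -1/60049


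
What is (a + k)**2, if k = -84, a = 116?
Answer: 1024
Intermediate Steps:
(a + k)**2 = (116 - 84)**2 = 32**2 = 1024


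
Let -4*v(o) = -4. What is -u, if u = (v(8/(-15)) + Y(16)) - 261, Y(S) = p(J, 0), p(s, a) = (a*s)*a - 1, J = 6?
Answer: 261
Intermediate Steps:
p(s, a) = -1 + s*a² (p(s, a) = s*a² - 1 = -1 + s*a²)
v(o) = 1 (v(o) = -¼*(-4) = 1)
Y(S) = -1 (Y(S) = -1 + 6*0² = -1 + 6*0 = -1 + 0 = -1)
u = -261 (u = (1 - 1) - 261 = 0 - 261 = -261)
-u = -1*(-261) = 261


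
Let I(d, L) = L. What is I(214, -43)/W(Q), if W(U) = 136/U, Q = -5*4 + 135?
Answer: -4945/136 ≈ -36.360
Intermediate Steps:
Q = 115 (Q = -20 + 135 = 115)
I(214, -43)/W(Q) = -43/(136/115) = -43/(136*(1/115)) = -43/136/115 = -43*115/136 = -4945/136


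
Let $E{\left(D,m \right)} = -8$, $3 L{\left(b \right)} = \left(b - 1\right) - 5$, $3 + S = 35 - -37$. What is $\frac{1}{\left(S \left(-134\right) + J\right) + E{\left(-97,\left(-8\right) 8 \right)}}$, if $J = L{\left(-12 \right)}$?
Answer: $- \frac{1}{9260} \approx -0.00010799$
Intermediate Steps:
$S = 69$ ($S = -3 + \left(35 - -37\right) = -3 + \left(35 + 37\right) = -3 + 72 = 69$)
$L{\left(b \right)} = -2 + \frac{b}{3}$ ($L{\left(b \right)} = \frac{\left(b - 1\right) - 5}{3} = \frac{\left(-1 + b\right) - 5}{3} = \frac{-6 + b}{3} = -2 + \frac{b}{3}$)
$J = -6$ ($J = -2 + \frac{1}{3} \left(-12\right) = -2 - 4 = -6$)
$\frac{1}{\left(S \left(-134\right) + J\right) + E{\left(-97,\left(-8\right) 8 \right)}} = \frac{1}{\left(69 \left(-134\right) - 6\right) - 8} = \frac{1}{\left(-9246 - 6\right) - 8} = \frac{1}{-9252 - 8} = \frac{1}{-9260} = - \frac{1}{9260}$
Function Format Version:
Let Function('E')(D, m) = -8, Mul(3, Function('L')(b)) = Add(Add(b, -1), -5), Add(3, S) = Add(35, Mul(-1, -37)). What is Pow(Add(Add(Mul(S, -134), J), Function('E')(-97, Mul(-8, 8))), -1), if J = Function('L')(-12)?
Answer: Rational(-1, 9260) ≈ -0.00010799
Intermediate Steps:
S = 69 (S = Add(-3, Add(35, Mul(-1, -37))) = Add(-3, Add(35, 37)) = Add(-3, 72) = 69)
Function('L')(b) = Add(-2, Mul(Rational(1, 3), b)) (Function('L')(b) = Mul(Rational(1, 3), Add(Add(b, -1), -5)) = Mul(Rational(1, 3), Add(Add(-1, b), -5)) = Mul(Rational(1, 3), Add(-6, b)) = Add(-2, Mul(Rational(1, 3), b)))
J = -6 (J = Add(-2, Mul(Rational(1, 3), -12)) = Add(-2, -4) = -6)
Pow(Add(Add(Mul(S, -134), J), Function('E')(-97, Mul(-8, 8))), -1) = Pow(Add(Add(Mul(69, -134), -6), -8), -1) = Pow(Add(Add(-9246, -6), -8), -1) = Pow(Add(-9252, -8), -1) = Pow(-9260, -1) = Rational(-1, 9260)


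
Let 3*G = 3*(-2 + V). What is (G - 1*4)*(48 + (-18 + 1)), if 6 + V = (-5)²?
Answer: 403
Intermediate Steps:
V = 19 (V = -6 + (-5)² = -6 + 25 = 19)
G = 17 (G = (3*(-2 + 19))/3 = (3*17)/3 = (⅓)*51 = 17)
(G - 1*4)*(48 + (-18 + 1)) = (17 - 1*4)*(48 + (-18 + 1)) = (17 - 4)*(48 - 17) = 13*31 = 403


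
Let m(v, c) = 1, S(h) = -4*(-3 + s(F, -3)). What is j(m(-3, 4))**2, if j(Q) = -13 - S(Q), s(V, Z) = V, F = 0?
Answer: 625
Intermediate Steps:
S(h) = 12 (S(h) = -4*(-3 + 0) = -4*(-3) = 12)
j(Q) = -25 (j(Q) = -13 - 1*12 = -13 - 12 = -25)
j(m(-3, 4))**2 = (-25)**2 = 625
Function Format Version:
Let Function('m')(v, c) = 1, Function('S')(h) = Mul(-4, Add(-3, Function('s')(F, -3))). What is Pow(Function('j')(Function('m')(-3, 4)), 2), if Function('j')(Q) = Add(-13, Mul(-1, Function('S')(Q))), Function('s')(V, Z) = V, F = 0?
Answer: 625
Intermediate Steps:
Function('S')(h) = 12 (Function('S')(h) = Mul(-4, Add(-3, 0)) = Mul(-4, -3) = 12)
Function('j')(Q) = -25 (Function('j')(Q) = Add(-13, Mul(-1, 12)) = Add(-13, -12) = -25)
Pow(Function('j')(Function('m')(-3, 4)), 2) = Pow(-25, 2) = 625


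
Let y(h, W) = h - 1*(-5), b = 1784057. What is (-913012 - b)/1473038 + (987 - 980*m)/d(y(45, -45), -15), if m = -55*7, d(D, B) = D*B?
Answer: -139813481914/276194625 ≈ -506.21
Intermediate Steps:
y(h, W) = 5 + h (y(h, W) = h + 5 = 5 + h)
d(D, B) = B*D
m = -385
(-913012 - b)/1473038 + (987 - 980*m)/d(y(45, -45), -15) = (-913012 - 1*1784057)/1473038 + (987 - 980*(-385))/((-15*(5 + 45))) = (-913012 - 1784057)*(1/1473038) + (987 + 377300)/((-15*50)) = -2697069*1/1473038 + 378287/(-750) = -2697069/1473038 + 378287*(-1/750) = -2697069/1473038 - 378287/750 = -139813481914/276194625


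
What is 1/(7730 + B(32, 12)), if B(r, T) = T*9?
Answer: 1/7838 ≈ 0.00012758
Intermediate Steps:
B(r, T) = 9*T
1/(7730 + B(32, 12)) = 1/(7730 + 9*12) = 1/(7730 + 108) = 1/7838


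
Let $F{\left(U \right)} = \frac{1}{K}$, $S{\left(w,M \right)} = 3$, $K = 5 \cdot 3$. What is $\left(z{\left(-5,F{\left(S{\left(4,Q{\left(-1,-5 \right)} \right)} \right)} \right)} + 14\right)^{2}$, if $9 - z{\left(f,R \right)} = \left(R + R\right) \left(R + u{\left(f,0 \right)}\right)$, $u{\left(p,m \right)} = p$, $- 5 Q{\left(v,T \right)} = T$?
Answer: $\frac{28334329}{50625} \approx 559.69$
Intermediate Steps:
$K = 15$
$Q{\left(v,T \right)} = - \frac{T}{5}$
$F{\left(U \right)} = \frac{1}{15}$
$z{\left(f,R \right)} = 9 - 2 R \left(R + f\right)$ ($z{\left(f,R \right)} = 9 - \left(R + R\right) \left(R + f\right) = 9 - 2 R \left(R + f\right)$)
$\left(z{\left(-5,F{\left(S{\left(4,Q{\left(-1,-5 \right)} \right)} \right)} \right)} + 14\right)^{2} = \left(\left(9 - \frac{2}{225} - \frac{2}{15} \left(-5\right)\right) + 14\right)^{2} = \left(\left(9 - \frac{2}{225} + \frac{2}{3}\right) + 14\right)^{2} = \left(\frac{2173}{225} + 14\right)^{2} = \left(\frac{5323}{225}\right)^{2} = \frac{28334329}{50625}$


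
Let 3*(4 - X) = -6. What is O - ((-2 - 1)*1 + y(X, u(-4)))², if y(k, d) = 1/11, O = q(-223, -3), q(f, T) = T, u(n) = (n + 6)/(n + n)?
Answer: -1387/121 ≈ -11.463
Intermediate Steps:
u(n) = (6 + n)/(2*n) (u(n) = (6 + n)/((2*n)) = (6 + n)*(1/(2*n)) = (6 + n)/(2*n))
X = 6 (X = 4 - ⅓*(-6) = 4 + 2 = 6)
O = -3
y(k, d) = 1/11
O - ((-2 - 1)*1 + y(X, u(-4)))² = -3 - ((-2 - 1)*1 + 1/11)² = -3 - (-3*1 + 1/11)² = -3 - (-3 + 1/11)² = -3 - (-32/11)² = -3 - 1*1024/121 = -3 - 1024/121 = -1387/121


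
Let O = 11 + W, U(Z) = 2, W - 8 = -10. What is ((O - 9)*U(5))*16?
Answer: 0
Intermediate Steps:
W = -2 (W = 8 - 10 = -2)
O = 9 (O = 11 - 2 = 9)
((O - 9)*U(5))*16 = ((9 - 9)*2)*16 = (0*2)*16 = 0*16 = 0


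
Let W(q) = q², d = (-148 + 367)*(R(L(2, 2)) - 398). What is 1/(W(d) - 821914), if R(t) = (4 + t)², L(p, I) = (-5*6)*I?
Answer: 1/359545720970 ≈ 2.7813e-12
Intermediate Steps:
L(p, I) = -30*I
d = 599622 (d = (-148 + 367)*((4 - 30*2)² - 398) = 219*((4 - 60)² - 398) = 219*((-56)² - 398) = 219*(3136 - 398) = 219*2738 = 599622)
1/(W(d) - 821914) = 1/(599622² - 821914) = 1/(359546542884 - 821914) = 1/359545720970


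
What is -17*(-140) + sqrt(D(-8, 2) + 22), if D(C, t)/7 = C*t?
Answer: 2380 + 3*I*sqrt(10) ≈ 2380.0 + 9.4868*I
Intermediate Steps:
D(C, t) = 7*C*t (D(C, t) = 7*(C*t) = 7*C*t)
-17*(-140) + sqrt(D(-8, 2) + 22) = -17*(-140) + sqrt(7*(-8)*2 + 22) = 2380 + sqrt(-112 + 22) = 2380 + sqrt(-90) = 2380 + 3*I*sqrt(10)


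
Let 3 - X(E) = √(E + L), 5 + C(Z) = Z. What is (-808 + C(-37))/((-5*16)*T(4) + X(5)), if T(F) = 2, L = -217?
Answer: 133450/24861 - 1700*I*√53/24861 ≈ 5.3678 - 0.49782*I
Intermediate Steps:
C(Z) = -5 + Z
X(E) = 3 - √(-217 + E) (X(E) = 3 - √(E - 217) = 3 - √(-217 + E))
(-808 + C(-37))/((-5*16)*T(4) + X(5)) = (-808 + (-5 - 37))/(-5*16*2 + (3 - √(-217 + 5))) = (-808 - 42)/(-80*2 + (3 - √(-212))) = -850/(-160 + (3 - 2*I*√53)) = -850/(-157 - 2*I*√53)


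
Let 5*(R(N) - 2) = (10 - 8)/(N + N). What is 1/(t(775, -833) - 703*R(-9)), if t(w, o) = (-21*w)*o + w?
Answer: 45/610040683 ≈ 7.3766e-8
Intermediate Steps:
R(N) = 2 + 1/(5*N) (R(N) = 2 + ((10 - 8)/(N + N))/5 = 2 + (2/((2*N)))/5 = 2 + (2*(1/(2*N)))/5 = 2 + 1/(5*N))
t(w, o) = w - 21*o*w (t(w, o) = -21*o*w + w = w - 21*o*w)
1/(t(775, -833) - 703*R(-9)) = 1/(775*(1 - 21*(-833)) - 703*(2 + (⅕)/(-9))) = 1/(775*(1 + 17493) - 703*(2 + (⅕)*(-⅑))) = 1/(775*17494 - 703*(2 - 1/45)) = 1/(13557850 - 703*89/45) = 1/(13557850 - 62567/45) = 1/(610040683/45) = 45/610040683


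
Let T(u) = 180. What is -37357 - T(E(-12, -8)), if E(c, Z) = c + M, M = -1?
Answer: -37537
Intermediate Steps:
E(c, Z) = -1 + c (E(c, Z) = c - 1 = -1 + c)
-37357 - T(E(-12, -8)) = -37357 - 1*180 = -37357 - 180 = -37537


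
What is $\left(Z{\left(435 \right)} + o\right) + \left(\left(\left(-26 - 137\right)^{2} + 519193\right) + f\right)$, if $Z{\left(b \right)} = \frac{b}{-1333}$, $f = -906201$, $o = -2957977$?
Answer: $- \frac{4423448963}{1333} \approx -3.3184 \cdot 10^{6}$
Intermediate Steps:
$Z{\left(b \right)} = - \frac{b}{1333}$ ($Z{\left(b \right)} = b \left(- \frac{1}{1333}\right) = - \frac{b}{1333}$)
$\left(Z{\left(435 \right)} + o\right) + \left(\left(\left(-26 - 137\right)^{2} + 519193\right) + f\right) = \left(\left(- \frac{1}{1333}\right) 435 - 2957977\right) - \left(387008 - \left(-26 - 137\right)^{2}\right) = \left(- \frac{435}{1333} - 2957977\right) - \left(387008 - 26569\right) = - \frac{3942983776}{1333} + \left(\left(26569 + 519193\right) - 906201\right) = - \frac{3942983776}{1333} + \left(545762 - 906201\right) = - \frac{3942983776}{1333} - 360439 = - \frac{4423448963}{1333}$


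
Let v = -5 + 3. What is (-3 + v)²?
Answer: 25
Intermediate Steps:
v = -2
(-3 + v)² = (-3 - 2)² = (-5)² = 25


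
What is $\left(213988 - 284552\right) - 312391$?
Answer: $-382955$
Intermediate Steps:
$\left(213988 - 284552\right) - 312391 = -70564 - 312391 = -382955$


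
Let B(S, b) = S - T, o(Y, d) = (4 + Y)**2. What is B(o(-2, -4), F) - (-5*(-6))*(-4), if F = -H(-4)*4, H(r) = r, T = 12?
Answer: 112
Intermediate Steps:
F = 16 (F = -1*(-4)*4 = 4*4 = 16)
B(S, b) = -12 + S (B(S, b) = S - 1*12 = S - 12 = -12 + S)
B(o(-2, -4), F) - (-5*(-6))*(-4) = (-12 + (4 - 2)**2) - (-5*(-6))*(-4) = (-12 + 2**2) - 30*(-4) = (-12 + 4) - 1*(-120) = -8 + 120 = 112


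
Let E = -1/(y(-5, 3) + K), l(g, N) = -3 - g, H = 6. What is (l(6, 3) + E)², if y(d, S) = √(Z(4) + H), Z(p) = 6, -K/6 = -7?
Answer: 5207419/63948 - 2635*√3/127896 ≈ 81.396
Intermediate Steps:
K = 42 (K = -6*(-7) = 42)
y(d, S) = 2*√3 (y(d, S) = √(6 + 6) = √12 = 2*√3)
E = -1/(42 + 2*√3) (E = -1/(2*√3 + 42) = -1/(42 + 2*√3) ≈ -0.021995)
(l(6, 3) + E)² = ((-3 - 1*6) + (-7/292 + √3/876))² = ((-3 - 6) + (-7/292 + √3/876))² = (-9 + (-7/292 + √3/876))² = (-2635/292 + √3/876)²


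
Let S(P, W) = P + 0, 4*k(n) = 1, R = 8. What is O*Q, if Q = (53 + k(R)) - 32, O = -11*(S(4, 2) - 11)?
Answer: 6545/4 ≈ 1636.3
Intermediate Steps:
k(n) = ¼ (k(n) = (¼)*1 = ¼)
S(P, W) = P
O = 77 (O = -11*(4 - 11) = -11*(-7) = 77)
Q = 85/4 (Q = (53 + ¼) - 32 = 213/4 - 32 = 85/4 ≈ 21.250)
O*Q = 77*(85/4) = 6545/4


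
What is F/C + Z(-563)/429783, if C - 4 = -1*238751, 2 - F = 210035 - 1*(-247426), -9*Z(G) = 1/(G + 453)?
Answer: 194642020621777/101583307881990 ≈ 1.9161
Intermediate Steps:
Z(G) = -1/(9*(453 + G)) (Z(G) = -1/(9*(G + 453)) = -1/(9*(453 + G)))
F = -457459 (F = 2 - (210035 - 1*(-247426)) = 2 - (210035 + 247426) = 2 - 1*457461 = 2 - 457461 = -457459)
C = -238747 (C = 4 - 1*238751 = 4 - 238751 = -238747)
F/C + Z(-563)/429783 = -457459/(-238747) - 1/(4077 + 9*(-563))/429783 = -457459*(-1/238747) - 1/(4077 - 5067)*(1/429783) = 457459/238747 - 1/(-990)*(1/429783) = 457459/238747 - 1*(-1/990)*(1/429783) = 457459/238747 + (1/990)*(1/429783) = 457459/238747 + 1/425485170 = 194642020621777/101583307881990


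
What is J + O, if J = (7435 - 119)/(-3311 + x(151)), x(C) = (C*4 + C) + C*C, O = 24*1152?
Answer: 559741076/20245 ≈ 27648.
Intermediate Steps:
O = 27648
x(C) = C**2 + 5*C (x(C) = (4*C + C) + C**2 = 5*C + C**2 = C**2 + 5*C)
J = 7316/20245 (J = (7435 - 119)/(-3311 + 151*(5 + 151)) = 7316/(-3311 + 151*156) = 7316/(-3311 + 23556) = 7316/20245 ≈ 0.36137)
J + O = 7316/20245 + 27648 = 559741076/20245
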